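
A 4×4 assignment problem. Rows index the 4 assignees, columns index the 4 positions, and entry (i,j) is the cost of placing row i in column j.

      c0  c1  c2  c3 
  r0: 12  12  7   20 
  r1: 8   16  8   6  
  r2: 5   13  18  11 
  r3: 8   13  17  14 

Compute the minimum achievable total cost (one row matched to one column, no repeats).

optimal assignment: row0→col2 (cost 7), row1→col3 (cost 6), row2→col0 (cost 5), row3→col1 (cost 13)
total = 7 + 6 + 5 + 13 = 31

Minimum assignment cost: 31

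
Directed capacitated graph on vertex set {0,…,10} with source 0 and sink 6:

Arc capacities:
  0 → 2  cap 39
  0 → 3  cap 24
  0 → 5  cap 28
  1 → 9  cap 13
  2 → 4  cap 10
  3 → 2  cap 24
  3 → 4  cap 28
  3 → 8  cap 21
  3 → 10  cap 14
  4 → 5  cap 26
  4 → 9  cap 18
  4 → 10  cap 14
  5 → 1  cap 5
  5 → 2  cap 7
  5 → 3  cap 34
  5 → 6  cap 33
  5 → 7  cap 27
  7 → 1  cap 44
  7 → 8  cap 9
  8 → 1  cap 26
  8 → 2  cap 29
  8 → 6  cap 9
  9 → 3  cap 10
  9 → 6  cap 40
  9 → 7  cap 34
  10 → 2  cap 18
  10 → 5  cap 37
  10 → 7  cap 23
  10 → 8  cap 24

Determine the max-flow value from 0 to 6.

Maximum flow value: 62

augment #1: 0→5→6 bottleneck 28, total now 28
augment #2: 0→3→8→6 bottleneck 9, total now 37
augment #3: 0→2→4→5→6 bottleneck 5, total now 42
augment #4: 0→2→4→9→6 bottleneck 5, total now 47
augment #5: 0→3→4→9→6 bottleneck 13, total now 60
augment #6: 0→3→8→1→9→6 bottleneck 2, total now 62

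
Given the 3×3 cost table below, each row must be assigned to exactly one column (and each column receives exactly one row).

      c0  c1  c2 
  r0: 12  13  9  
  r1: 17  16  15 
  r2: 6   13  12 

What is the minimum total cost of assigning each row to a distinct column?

optimal assignment: row0→col2 (cost 9), row1→col1 (cost 16), row2→col0 (cost 6)
total = 9 + 16 + 6 = 31

Minimum assignment cost: 31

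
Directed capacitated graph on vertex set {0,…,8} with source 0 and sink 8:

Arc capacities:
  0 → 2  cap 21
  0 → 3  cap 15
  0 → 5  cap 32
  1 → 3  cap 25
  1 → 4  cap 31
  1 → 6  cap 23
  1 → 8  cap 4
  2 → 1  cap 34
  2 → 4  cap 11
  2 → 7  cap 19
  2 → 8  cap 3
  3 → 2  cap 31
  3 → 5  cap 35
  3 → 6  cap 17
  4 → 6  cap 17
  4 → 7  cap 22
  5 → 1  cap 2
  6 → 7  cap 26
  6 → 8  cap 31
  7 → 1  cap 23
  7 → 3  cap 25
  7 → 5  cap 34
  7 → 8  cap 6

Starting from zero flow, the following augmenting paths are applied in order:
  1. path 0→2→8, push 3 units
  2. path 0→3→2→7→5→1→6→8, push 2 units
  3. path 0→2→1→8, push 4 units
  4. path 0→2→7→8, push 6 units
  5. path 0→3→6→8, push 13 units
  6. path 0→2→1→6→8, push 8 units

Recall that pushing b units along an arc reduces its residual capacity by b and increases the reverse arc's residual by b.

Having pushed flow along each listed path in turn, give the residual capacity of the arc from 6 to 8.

Residual capacity of (6,8): 8

after path 1 (0→2→8, push 3): res(6,8)=31
after path 2 (0→3→2→7→5→1→6→8, push 2): res(6,8)=29
after path 3 (0→2→1→8, push 4): res(6,8)=29
after path 4 (0→2→7→8, push 6): res(6,8)=29
after path 5 (0→3→6→8, push 13): res(6,8)=16
after path 6 (0→2→1→6→8, push 8): res(6,8)=8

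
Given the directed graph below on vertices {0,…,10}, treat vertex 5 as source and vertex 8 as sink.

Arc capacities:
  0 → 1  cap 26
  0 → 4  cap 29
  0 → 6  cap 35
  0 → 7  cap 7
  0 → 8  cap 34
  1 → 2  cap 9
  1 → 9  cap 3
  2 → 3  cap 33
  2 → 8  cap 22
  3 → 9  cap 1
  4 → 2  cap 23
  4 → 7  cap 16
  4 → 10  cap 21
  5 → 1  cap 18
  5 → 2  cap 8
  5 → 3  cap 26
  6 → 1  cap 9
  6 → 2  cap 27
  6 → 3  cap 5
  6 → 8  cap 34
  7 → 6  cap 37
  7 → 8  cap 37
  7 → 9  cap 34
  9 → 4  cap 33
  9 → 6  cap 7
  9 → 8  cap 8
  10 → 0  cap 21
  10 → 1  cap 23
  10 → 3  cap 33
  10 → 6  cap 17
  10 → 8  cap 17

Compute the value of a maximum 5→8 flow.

Maximum flow value: 21

augment #1: 5→2→8 bottleneck 8, total now 8
augment #2: 5→1→2→8 bottleneck 9, total now 17
augment #3: 5→1→9→8 bottleneck 3, total now 20
augment #4: 5→3→9→8 bottleneck 1, total now 21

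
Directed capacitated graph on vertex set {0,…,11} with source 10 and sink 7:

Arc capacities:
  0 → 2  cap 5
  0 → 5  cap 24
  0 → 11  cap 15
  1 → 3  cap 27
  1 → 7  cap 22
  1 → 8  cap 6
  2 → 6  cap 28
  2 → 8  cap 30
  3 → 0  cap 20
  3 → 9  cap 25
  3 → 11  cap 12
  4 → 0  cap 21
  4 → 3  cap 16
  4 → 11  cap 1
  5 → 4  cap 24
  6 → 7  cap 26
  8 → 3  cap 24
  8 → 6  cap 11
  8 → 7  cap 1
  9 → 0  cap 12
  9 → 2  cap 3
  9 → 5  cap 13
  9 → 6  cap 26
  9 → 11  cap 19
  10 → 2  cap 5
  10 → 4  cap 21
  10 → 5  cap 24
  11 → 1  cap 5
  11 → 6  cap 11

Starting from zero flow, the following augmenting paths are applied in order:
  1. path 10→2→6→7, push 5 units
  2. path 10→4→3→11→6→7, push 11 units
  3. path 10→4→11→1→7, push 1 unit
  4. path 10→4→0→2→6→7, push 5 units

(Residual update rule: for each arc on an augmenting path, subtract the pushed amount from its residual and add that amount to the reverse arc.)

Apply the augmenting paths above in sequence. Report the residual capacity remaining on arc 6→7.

Residual capacity of (6,7): 5

after path 1 (10→2→6→7, push 5): res(6,7)=21
after path 2 (10→4→3→11→6→7, push 11): res(6,7)=10
after path 3 (10→4→11→1→7, push 1): res(6,7)=10
after path 4 (10→4→0→2→6→7, push 5): res(6,7)=5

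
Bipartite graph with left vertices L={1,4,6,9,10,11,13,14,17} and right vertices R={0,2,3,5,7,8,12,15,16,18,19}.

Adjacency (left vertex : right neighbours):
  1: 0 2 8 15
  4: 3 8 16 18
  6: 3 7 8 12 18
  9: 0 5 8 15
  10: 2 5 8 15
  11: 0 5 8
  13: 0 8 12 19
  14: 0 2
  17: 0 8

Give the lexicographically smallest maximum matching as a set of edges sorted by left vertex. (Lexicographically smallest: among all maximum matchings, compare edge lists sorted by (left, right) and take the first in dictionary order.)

Lex-smallest maximum matching: {(1,0), (4,3), (6,7), (9,5), (10,15), (11,8), (13,12), (14,2)}

|M| = 8 (so the lex-smallest maximum matching has 8 edges)
process left vertices in ascending order; for each, take the smallest-labelled available neighbour that still permits 8 edges overall, or leave it unmatched if none does
lex-smallest matching: {1-0, 4-3, 6-7, 9-5, 10-15, 11-8, 13-12, 14-2}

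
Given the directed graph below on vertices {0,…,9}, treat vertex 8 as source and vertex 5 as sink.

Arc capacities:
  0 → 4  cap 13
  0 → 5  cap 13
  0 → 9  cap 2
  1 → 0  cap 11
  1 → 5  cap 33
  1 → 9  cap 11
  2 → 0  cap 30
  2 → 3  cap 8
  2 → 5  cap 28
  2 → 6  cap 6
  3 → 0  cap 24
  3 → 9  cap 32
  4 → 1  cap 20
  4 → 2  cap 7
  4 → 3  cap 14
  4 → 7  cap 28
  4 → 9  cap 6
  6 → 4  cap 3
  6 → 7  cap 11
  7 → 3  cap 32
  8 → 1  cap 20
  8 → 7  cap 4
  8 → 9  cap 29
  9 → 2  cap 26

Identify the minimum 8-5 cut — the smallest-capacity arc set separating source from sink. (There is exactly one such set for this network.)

augment #1: 8→1→5 push 20
augment #2: 8→9→2→5 push 26
augment #3: 8→7→3→0→5 push 4
max flow = 50; residual-reachable set from 8 gives S-side
cut edges (S→T): {(8,1), (8,7), (9,2)} total cap 50

Min-cut arcs: {(8,1), (8,7), (9,2)} (total capacity 50)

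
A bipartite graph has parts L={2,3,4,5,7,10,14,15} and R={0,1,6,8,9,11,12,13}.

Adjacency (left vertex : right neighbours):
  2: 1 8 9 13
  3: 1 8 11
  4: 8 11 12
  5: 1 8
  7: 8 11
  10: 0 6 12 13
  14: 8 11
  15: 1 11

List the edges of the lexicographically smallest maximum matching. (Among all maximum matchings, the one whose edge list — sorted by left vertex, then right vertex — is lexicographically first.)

|M| = 6 (so the lex-smallest maximum matching has 6 edges)
process left vertices in ascending order; for each, take the smallest-labelled available neighbour that still permits 6 edges overall, or leave it unmatched if none does
lex-smallest matching: {2-9, 3-1, 4-12, 5-8, 7-11, 10-0}

Lex-smallest maximum matching: {(2,9), (3,1), (4,12), (5,8), (7,11), (10,0)}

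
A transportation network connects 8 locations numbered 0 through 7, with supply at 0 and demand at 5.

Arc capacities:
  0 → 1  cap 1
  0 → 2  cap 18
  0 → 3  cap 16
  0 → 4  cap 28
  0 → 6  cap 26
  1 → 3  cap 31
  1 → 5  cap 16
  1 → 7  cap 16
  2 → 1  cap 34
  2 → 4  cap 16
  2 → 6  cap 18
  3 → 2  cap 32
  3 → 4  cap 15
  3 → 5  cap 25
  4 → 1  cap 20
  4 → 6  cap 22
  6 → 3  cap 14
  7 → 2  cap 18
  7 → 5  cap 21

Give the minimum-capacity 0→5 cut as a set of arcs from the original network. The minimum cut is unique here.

Min-cut arcs: {(1,5), (1,7), (3,5)} (total capacity 57)

augment #1: 0→1→5 push 1
augment #2: 0→3→5 push 16
augment #3: 0→2→1→5 push 15
augment #4: 0→6→3→5 push 9
augment #5: 0→2→1→7→5 push 3
augment #6: 0→4→1→7→5 push 13
max flow = 57; residual-reachable set from 0 gives S-side
cut edges (S→T): {(1,5), (1,7), (3,5)} total cap 57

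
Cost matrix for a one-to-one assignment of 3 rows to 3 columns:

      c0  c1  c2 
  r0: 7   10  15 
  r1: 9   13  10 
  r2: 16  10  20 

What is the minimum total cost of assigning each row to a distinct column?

optimal assignment: row0→col0 (cost 7), row1→col2 (cost 10), row2→col1 (cost 10)
total = 7 + 10 + 10 = 27

Minimum assignment cost: 27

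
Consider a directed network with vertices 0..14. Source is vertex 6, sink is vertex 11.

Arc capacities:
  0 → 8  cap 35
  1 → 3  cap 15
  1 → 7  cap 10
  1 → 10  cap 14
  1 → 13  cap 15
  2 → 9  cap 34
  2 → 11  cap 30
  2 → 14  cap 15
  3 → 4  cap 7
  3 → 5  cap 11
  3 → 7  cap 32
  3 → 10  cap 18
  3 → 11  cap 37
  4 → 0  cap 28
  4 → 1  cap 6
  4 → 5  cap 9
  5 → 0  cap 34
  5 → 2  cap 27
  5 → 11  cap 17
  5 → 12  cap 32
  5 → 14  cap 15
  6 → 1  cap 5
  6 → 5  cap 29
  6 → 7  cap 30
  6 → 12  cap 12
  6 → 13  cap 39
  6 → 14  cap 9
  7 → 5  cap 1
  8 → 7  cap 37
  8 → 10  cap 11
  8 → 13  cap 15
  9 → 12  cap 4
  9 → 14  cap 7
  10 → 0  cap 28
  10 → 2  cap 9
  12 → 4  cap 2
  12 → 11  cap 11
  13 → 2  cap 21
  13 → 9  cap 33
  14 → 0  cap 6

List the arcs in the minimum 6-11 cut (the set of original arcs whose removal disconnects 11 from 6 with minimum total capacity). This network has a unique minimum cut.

Min-cut arcs: {(2,11), (5,11), (6,1), (12,4), (12,11)} (total capacity 65)

augment #1: 6→5→11 push 17
augment #2: 6→12→11 push 11
augment #3: 6→1→3→11 push 5
augment #4: 6→5→2→11 push 12
augment #5: 6→13→2→11 push 18
augment #6: 6→12→4→1→3→11 push 1
augment #7: 6→7→5→12→4→1→3→11 push 1
max flow = 65; residual-reachable set from 6 gives S-side
cut edges (S→T): {(2,11), (5,11), (6,1), (12,4), (12,11)} total cap 65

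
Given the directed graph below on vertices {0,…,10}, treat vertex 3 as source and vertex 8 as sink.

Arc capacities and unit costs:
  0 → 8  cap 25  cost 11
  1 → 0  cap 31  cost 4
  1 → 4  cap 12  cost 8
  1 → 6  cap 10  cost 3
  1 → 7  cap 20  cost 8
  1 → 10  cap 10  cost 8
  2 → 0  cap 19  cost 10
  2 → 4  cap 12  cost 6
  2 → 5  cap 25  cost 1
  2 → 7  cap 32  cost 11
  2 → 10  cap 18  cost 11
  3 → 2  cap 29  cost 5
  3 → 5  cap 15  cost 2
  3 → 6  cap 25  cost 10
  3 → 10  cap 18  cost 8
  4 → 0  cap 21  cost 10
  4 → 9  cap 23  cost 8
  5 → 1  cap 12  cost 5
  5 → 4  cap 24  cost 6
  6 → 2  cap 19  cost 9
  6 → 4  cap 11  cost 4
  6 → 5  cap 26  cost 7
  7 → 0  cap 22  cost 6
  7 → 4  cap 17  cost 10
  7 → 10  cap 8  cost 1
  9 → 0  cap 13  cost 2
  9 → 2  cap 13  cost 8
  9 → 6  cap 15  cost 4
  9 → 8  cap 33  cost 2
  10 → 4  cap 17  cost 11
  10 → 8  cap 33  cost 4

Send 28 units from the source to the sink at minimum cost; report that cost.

Minimum cost for 28 units: 396

shortest-cost path #1: 3→10→8 push 18 @ unit cost 12 (adds 216)
shortest-cost path #2: 3→5→4→9→8 push 10 @ unit cost 18 (adds 180)
total cost = 396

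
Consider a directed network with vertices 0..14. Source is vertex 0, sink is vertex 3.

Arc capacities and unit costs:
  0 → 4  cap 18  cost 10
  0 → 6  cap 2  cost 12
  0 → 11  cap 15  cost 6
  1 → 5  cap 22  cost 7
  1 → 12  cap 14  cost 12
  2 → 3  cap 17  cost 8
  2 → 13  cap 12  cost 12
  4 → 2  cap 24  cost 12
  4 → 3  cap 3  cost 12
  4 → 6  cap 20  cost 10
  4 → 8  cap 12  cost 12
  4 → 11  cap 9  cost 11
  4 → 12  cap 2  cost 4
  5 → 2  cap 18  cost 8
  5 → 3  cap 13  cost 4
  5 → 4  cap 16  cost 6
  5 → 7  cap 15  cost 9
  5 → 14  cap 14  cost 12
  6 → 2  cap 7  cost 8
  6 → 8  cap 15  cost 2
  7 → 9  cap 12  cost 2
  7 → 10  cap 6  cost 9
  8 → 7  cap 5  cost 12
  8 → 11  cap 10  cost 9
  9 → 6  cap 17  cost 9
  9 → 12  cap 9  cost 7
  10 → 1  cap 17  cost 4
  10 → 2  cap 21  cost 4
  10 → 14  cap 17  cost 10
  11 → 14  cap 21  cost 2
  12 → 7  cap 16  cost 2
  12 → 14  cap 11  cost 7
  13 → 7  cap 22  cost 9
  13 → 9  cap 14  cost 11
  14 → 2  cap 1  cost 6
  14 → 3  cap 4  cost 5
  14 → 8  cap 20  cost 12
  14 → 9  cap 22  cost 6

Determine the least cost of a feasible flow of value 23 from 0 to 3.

shortest-cost path #1: 0→11→14→3 push 4 @ unit cost 13 (adds 52)
shortest-cost path #2: 0→4→3 push 3 @ unit cost 22 (adds 66)
shortest-cost path #3: 0→11→14→2→3 push 1 @ unit cost 22 (adds 22)
shortest-cost path #4: 0→6→2→3 push 2 @ unit cost 28 (adds 56)
shortest-cost path #5: 0→4→2→3 push 13 @ unit cost 30 (adds 390)
total cost = 586

Minimum cost for 23 units: 586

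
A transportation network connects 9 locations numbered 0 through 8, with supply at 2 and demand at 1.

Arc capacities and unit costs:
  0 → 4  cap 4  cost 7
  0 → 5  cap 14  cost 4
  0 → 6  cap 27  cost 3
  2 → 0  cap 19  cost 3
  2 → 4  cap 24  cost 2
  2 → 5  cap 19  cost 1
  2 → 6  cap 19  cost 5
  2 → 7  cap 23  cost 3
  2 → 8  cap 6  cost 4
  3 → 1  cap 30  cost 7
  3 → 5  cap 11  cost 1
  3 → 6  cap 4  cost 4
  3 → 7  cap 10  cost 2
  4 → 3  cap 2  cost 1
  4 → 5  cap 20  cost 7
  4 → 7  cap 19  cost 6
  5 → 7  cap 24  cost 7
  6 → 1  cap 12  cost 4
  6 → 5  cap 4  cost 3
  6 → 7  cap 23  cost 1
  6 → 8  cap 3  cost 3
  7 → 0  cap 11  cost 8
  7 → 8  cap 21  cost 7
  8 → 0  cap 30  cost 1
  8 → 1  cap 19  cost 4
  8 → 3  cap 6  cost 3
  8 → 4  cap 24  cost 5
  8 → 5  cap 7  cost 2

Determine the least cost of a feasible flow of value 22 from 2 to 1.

Minimum cost for 22 units: 200

shortest-cost path #1: 2→8→1 push 6 @ unit cost 8 (adds 48)
shortest-cost path #2: 2→6→1 push 12 @ unit cost 9 (adds 108)
shortest-cost path #3: 2→4→3→1 push 2 @ unit cost 10 (adds 20)
shortest-cost path #4: 2→6→8→1 push 2 @ unit cost 12 (adds 24)
total cost = 200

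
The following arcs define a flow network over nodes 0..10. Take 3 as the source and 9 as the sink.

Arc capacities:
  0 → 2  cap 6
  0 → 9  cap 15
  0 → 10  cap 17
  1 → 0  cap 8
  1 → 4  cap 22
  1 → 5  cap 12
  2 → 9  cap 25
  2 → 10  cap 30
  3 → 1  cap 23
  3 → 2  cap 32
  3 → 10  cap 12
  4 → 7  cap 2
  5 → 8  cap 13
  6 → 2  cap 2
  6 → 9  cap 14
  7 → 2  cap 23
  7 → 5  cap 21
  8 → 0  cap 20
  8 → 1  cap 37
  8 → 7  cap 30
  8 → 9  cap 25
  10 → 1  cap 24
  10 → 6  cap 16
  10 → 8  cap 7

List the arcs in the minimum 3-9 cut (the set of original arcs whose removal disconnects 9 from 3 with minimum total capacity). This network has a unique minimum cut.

augment #1: 3→2→9 push 25
augment #2: 3→1→0→9 push 8
augment #3: 3→10→6→9 push 12
augment #4: 3→1→5→8→9 push 12
augment #5: 3→2→10→6→9 push 2
augment #6: 3→2→10→8→9 push 5
augment #7: 3→1→4→7→5→8→9 push 1
augment #8: 3→1→4→7→2→10→8→9 push 1
max flow = 66; residual-reachable set from 3 gives S-side
cut edges (S→T): {(1,0), (1,5), (3,2), (3,10), (4,7)} total cap 66

Min-cut arcs: {(1,0), (1,5), (3,2), (3,10), (4,7)} (total capacity 66)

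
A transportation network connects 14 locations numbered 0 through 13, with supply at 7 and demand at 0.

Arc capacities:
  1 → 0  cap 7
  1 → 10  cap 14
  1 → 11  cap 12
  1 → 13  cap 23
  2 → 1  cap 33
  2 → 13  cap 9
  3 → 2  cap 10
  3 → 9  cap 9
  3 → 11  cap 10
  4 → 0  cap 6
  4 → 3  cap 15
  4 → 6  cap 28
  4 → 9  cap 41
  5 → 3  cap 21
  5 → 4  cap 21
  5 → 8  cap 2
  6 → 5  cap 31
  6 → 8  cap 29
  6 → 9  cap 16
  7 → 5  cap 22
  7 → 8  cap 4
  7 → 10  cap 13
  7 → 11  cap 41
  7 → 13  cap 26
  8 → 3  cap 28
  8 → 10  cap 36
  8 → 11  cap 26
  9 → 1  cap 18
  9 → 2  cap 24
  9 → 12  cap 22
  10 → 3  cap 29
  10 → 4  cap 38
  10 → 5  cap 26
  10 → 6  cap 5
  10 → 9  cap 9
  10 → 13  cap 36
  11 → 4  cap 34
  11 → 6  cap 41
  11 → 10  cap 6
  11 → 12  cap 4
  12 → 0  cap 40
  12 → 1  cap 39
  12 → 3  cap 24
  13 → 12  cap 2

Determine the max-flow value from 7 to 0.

Maximum flow value: 41

augment #1: 7→5→4→0 bottleneck 6, total now 6
augment #2: 7→11→12→0 bottleneck 4, total now 10
augment #3: 7→13→12→0 bottleneck 2, total now 12
augment #4: 7→10→9→1→0 bottleneck 7, total now 19
augment #5: 7→10→9→12→0 bottleneck 2, total now 21
augment #6: 7→5→3→9→12→0 bottleneck 9, total now 30
augment #7: 7→5→4→9→12→0 bottleneck 7, total now 37
augment #8: 7→10→4→9→12→0 bottleneck 4, total now 41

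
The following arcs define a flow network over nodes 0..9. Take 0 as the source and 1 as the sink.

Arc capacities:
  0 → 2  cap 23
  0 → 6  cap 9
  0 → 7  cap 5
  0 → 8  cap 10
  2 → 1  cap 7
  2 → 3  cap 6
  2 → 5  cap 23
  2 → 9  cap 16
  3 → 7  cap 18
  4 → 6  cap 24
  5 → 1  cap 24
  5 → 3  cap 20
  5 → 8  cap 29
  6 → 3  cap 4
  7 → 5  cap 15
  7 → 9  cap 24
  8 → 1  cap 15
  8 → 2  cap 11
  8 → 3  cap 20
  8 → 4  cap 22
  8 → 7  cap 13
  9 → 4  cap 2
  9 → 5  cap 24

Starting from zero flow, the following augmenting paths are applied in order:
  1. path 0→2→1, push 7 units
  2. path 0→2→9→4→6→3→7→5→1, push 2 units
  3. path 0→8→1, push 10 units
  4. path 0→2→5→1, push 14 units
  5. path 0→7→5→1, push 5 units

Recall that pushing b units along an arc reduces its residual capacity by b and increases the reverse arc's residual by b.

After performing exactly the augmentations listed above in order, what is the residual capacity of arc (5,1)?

Residual capacity of (5,1): 3

after path 1 (0→2→1, push 7): res(5,1)=24
after path 2 (0→2→9→4→6→3→7→5→1, push 2): res(5,1)=22
after path 3 (0→8→1, push 10): res(5,1)=22
after path 4 (0→2→5→1, push 14): res(5,1)=8
after path 5 (0→7→5→1, push 5): res(5,1)=3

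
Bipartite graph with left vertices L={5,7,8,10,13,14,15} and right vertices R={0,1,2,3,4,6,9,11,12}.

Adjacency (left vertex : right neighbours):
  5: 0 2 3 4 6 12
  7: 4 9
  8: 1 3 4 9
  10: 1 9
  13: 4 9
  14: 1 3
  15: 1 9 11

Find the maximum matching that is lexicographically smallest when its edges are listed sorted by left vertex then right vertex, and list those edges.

|M| = 6 (so the lex-smallest maximum matching has 6 edges)
process left vertices in ascending order; for each, take the smallest-labelled available neighbour that still permits 6 edges overall, or leave it unmatched if none does
lex-smallest matching: {5-0, 7-4, 8-1, 10-9, 14-3, 15-11}

Lex-smallest maximum matching: {(5,0), (7,4), (8,1), (10,9), (14,3), (15,11)}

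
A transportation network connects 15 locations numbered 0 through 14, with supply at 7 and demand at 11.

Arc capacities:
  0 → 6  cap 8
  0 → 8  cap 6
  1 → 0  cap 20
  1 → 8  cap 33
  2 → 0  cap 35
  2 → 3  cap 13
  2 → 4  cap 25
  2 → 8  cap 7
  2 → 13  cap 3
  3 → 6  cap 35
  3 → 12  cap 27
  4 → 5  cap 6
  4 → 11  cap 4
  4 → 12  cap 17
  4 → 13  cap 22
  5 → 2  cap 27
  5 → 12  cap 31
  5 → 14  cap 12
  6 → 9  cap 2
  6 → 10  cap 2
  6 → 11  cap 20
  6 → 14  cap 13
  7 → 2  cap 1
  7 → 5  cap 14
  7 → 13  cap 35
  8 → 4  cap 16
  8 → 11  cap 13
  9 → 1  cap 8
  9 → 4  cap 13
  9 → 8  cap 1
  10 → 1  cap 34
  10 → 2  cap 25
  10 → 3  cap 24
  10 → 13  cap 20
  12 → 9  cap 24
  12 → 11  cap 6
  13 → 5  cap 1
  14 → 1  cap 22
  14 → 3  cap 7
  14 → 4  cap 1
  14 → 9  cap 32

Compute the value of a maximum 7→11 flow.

augment #1: 7→2→4→11 bottleneck 1, total now 1
augment #2: 7→5→12→11 bottleneck 6, total now 7
augment #3: 7→5→2→4→11 bottleneck 3, total now 10
augment #4: 7→5→2→8→11 bottleneck 5, total now 15
augment #5: 7→13→5→2→8→11 bottleneck 1, total now 16

Maximum flow value: 16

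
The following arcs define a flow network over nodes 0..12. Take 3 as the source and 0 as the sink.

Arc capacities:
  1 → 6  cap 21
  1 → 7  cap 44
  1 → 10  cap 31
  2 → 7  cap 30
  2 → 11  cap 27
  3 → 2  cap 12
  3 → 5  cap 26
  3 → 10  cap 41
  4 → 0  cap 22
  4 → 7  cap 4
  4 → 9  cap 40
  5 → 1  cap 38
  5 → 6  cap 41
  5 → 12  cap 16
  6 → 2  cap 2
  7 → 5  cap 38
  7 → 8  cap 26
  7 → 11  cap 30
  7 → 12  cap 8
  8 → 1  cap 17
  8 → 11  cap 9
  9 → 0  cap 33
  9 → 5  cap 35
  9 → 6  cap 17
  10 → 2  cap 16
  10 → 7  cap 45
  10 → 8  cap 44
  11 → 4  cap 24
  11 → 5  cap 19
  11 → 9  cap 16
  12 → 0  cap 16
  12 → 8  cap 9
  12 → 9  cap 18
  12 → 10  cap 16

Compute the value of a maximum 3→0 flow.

augment #1: 3→5→12→0 bottleneck 16, total now 16
augment #2: 3→2→11→4→0 bottleneck 12, total now 28
augment #3: 3→10→2→11→4→0 bottleneck 10, total now 38
augment #4: 3→10→2→11→9→0 bottleneck 5, total now 43
augment #5: 3→10→7→11→9→0 bottleneck 11, total now 54
augment #6: 3→10→7→12→9→0 bottleneck 8, total now 62
augment #7: 3→10→7→11→4→9→0 bottleneck 2, total now 64

Maximum flow value: 64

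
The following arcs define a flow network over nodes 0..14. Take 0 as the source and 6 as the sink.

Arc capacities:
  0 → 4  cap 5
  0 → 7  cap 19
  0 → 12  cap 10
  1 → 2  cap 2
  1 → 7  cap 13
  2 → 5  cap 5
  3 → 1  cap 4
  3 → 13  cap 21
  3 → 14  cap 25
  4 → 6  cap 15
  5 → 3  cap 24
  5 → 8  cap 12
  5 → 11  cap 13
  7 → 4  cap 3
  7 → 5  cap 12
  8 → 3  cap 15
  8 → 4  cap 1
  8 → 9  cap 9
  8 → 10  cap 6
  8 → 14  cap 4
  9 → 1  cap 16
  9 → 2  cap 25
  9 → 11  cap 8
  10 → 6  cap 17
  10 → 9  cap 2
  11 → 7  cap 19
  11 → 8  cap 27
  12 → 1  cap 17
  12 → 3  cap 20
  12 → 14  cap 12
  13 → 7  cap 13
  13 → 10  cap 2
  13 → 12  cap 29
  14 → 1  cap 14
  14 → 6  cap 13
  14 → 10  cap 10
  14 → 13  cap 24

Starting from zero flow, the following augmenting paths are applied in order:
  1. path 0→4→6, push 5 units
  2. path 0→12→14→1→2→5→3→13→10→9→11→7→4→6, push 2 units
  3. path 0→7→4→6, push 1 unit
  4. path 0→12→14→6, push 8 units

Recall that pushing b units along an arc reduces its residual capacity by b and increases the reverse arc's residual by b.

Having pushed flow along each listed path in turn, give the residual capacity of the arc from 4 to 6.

after path 1 (0→4→6, push 5): res(4,6)=10
after path 2 (0→12→14→1→2→5→3→13→10→9→11→7→4→6, push 2): res(4,6)=8
after path 3 (0→7→4→6, push 1): res(4,6)=7
after path 4 (0→12→14→6, push 8): res(4,6)=7

Residual capacity of (4,6): 7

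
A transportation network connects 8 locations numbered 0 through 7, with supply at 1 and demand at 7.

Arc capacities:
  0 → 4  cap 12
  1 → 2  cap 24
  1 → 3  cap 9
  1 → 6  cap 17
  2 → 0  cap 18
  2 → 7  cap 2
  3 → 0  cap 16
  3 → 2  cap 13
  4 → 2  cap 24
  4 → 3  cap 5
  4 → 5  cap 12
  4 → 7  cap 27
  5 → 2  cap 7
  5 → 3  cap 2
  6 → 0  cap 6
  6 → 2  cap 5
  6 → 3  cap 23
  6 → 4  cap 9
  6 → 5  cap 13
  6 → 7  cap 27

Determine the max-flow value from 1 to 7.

Maximum flow value: 31

augment #1: 1→2→7 bottleneck 2, total now 2
augment #2: 1→6→7 bottleneck 17, total now 19
augment #3: 1→2→0→4→7 bottleneck 12, total now 31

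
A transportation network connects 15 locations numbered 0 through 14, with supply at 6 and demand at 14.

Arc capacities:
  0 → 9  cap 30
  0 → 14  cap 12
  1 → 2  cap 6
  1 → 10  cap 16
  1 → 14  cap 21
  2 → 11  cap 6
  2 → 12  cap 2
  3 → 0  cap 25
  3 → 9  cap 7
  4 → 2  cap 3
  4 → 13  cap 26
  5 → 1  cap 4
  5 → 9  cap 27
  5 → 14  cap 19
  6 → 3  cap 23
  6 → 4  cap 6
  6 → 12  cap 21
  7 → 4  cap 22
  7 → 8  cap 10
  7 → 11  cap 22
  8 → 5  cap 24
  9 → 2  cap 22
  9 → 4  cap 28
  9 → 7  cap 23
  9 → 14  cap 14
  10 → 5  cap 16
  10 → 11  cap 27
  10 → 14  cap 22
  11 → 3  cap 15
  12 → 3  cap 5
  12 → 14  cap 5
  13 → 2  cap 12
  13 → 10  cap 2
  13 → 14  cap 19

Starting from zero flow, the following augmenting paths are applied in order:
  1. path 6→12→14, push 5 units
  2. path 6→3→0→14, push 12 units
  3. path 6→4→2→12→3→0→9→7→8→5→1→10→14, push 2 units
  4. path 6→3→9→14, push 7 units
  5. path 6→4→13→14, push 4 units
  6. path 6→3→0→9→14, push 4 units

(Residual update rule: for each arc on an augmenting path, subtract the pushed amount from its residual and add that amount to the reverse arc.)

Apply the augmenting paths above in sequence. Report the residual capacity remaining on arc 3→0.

Residual capacity of (3,0): 7

after path 1 (6→12→14, push 5): res(3,0)=25
after path 2 (6→3→0→14, push 12): res(3,0)=13
after path 3 (6→4→2→12→3→0→9→7→8→5→1→10→14, push 2): res(3,0)=11
after path 4 (6→3→9→14, push 7): res(3,0)=11
after path 5 (6→4→13→14, push 4): res(3,0)=11
after path 6 (6→3→0→9→14, push 4): res(3,0)=7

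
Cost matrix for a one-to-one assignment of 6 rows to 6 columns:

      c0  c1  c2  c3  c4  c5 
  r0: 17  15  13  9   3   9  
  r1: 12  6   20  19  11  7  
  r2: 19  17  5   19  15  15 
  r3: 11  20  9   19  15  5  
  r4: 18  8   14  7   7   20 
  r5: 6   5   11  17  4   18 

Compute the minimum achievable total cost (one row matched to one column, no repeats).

optimal assignment: row0→col4 (cost 3), row1→col1 (cost 6), row2→col2 (cost 5), row3→col5 (cost 5), row4→col3 (cost 7), row5→col0 (cost 6)
total = 3 + 6 + 5 + 5 + 7 + 6 = 32

Minimum assignment cost: 32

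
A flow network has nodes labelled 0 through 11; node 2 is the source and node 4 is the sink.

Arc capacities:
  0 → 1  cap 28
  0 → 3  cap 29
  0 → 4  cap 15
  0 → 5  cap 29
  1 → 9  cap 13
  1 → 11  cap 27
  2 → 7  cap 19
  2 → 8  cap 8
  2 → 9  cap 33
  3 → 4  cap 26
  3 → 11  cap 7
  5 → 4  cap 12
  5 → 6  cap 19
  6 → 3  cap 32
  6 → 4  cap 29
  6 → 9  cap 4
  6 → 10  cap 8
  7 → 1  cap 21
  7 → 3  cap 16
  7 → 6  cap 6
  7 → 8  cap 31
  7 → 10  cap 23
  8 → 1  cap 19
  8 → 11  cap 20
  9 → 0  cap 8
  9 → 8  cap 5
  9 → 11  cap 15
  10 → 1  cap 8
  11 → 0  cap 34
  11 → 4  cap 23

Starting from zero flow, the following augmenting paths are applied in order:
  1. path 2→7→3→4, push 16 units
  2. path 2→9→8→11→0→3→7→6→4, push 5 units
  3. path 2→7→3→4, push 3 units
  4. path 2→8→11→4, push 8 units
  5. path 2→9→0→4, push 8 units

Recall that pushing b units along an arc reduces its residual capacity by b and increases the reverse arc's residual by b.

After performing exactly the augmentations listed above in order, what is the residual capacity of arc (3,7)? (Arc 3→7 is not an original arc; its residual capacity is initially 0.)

Residual capacity of (3,7): 14

after path 1 (2→7→3→4, push 16): res(3,7)=16
after path 2 (2→9→8→11→0→3→7→6→4, push 5): res(3,7)=11
after path 3 (2→7→3→4, push 3): res(3,7)=14
after path 4 (2→8→11→4, push 8): res(3,7)=14
after path 5 (2→9→0→4, push 8): res(3,7)=14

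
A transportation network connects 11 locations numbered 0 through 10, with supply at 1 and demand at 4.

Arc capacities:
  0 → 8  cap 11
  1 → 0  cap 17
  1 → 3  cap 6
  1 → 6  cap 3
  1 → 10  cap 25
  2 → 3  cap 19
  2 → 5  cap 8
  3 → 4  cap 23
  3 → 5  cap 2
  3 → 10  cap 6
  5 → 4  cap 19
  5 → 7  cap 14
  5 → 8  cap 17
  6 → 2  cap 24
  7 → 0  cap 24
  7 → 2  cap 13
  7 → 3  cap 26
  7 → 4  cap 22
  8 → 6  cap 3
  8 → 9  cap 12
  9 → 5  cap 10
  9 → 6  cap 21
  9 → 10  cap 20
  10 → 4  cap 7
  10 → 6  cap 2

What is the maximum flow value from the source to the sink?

Maximum flow value: 29

augment #1: 1→3→4 bottleneck 6, total now 6
augment #2: 1→10→4 bottleneck 7, total now 13
augment #3: 1→6→2→3→4 bottleneck 3, total now 16
augment #4: 1→0→8→9→5→4 bottleneck 10, total now 26
augment #5: 1→10→6→2→3→4 bottleneck 2, total now 28
augment #6: 1→0→8→6→2→3→4 bottleneck 1, total now 29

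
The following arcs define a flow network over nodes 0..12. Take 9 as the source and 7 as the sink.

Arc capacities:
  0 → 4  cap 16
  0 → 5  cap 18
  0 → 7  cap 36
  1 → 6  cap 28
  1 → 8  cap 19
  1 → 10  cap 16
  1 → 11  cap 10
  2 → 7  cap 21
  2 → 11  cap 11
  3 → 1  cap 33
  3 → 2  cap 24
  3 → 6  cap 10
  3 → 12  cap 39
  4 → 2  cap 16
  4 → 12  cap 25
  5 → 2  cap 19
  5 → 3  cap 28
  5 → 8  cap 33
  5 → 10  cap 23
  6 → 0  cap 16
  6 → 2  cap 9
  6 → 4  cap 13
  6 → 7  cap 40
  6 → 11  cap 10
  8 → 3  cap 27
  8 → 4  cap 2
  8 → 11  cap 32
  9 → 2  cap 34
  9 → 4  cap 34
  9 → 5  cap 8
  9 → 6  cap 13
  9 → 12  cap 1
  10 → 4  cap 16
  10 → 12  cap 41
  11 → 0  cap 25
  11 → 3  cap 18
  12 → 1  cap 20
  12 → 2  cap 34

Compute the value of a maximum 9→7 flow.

augment #1: 9→2→7 bottleneck 21, total now 21
augment #2: 9→6→7 bottleneck 13, total now 34
augment #3: 9→2→11→0→7 bottleneck 11, total now 45
augment #4: 9→5→3→6→7 bottleneck 8, total now 53
augment #5: 9→12→1→6→7 bottleneck 1, total now 54
augment #6: 9→4→12→1→6→7 bottleneck 18, total now 72
augment #7: 9→4→12→1→6→0→7 bottleneck 1, total now 73

Maximum flow value: 73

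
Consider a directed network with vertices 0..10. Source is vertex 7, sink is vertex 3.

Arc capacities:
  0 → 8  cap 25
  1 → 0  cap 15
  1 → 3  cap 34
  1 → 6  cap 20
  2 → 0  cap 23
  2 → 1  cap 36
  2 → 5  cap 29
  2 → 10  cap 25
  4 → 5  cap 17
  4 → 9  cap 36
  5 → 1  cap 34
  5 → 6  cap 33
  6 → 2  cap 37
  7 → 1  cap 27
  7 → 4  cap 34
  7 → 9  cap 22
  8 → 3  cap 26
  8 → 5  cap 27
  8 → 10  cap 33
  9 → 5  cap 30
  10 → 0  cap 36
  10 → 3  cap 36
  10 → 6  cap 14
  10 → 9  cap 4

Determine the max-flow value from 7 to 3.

Maximum flow value: 74

augment #1: 7→1→3 bottleneck 27, total now 27
augment #2: 7→4→5→1→3 bottleneck 7, total now 34
augment #3: 7→4→5→1→0→8→3 bottleneck 10, total now 44
augment #4: 7→9→5→1→0→8→3 bottleneck 5, total now 49
augment #5: 7→9→5→6→2→10→3 bottleneck 17, total now 66
augment #6: 7→4→9→5→6→2→10→3 bottleneck 8, total now 74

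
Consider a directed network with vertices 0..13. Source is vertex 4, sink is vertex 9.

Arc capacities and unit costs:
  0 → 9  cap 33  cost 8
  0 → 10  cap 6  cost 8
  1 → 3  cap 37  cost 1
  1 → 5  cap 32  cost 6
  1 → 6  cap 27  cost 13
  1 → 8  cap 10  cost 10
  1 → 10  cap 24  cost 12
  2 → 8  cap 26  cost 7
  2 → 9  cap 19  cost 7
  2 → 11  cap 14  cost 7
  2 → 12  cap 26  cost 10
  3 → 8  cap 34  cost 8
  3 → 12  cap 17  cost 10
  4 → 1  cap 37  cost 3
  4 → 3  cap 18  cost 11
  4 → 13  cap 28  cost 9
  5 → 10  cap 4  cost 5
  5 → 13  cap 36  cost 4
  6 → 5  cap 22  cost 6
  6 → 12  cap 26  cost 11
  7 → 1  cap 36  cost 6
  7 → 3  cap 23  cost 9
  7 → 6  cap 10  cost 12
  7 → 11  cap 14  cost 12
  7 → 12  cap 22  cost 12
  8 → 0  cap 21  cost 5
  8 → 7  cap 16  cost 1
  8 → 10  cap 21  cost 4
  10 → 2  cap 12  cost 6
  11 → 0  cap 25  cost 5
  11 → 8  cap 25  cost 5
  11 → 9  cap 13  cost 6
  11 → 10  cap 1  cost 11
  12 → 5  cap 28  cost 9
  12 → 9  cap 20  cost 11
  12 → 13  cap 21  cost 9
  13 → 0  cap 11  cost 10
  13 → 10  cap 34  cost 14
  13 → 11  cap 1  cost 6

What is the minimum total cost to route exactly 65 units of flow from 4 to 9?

Minimum cost for 65 units: 1805

shortest-cost path #1: 4→13→11→9 push 1 @ unit cost 21 (adds 21)
shortest-cost path #2: 4→1→3→12→9 push 17 @ unit cost 25 (adds 425)
shortest-cost path #3: 4→1→3→8→0→9 push 20 @ unit cost 25 (adds 500)
shortest-cost path #4: 4→13→0→9 push 11 @ unit cost 27 (adds 297)
shortest-cost path #5: 4→3→8→0→9 push 1 @ unit cost 32 (adds 32)
shortest-cost path #6: 4→3→1→5→10→2→9 push 4 @ unit cost 34 (adds 136)
shortest-cost path #7: 4→3→1→10→2→9 push 8 @ unit cost 35 (adds 280)
shortest-cost path #8: 4→3→8→7→11→9 push 3 @ unit cost 38 (adds 114)
total cost = 1805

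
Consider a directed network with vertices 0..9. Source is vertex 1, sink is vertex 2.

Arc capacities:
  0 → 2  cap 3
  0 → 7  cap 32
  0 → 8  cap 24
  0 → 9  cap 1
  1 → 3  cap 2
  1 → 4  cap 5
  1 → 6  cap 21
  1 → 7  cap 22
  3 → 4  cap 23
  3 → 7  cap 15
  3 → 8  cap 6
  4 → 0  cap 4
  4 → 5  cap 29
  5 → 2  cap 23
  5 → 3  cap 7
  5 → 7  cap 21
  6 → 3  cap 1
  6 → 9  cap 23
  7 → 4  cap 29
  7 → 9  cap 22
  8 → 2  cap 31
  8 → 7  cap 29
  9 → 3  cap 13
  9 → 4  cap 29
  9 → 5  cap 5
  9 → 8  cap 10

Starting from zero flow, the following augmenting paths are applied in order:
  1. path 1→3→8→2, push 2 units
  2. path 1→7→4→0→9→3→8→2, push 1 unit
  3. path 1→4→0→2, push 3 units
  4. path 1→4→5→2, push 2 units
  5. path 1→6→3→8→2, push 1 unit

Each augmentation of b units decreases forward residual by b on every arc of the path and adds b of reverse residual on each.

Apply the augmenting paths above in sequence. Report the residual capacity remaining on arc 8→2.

after path 1 (1→3→8→2, push 2): res(8,2)=29
after path 2 (1→7→4→0→9→3→8→2, push 1): res(8,2)=28
after path 3 (1→4→0→2, push 3): res(8,2)=28
after path 4 (1→4→5→2, push 2): res(8,2)=28
after path 5 (1→6→3→8→2, push 1): res(8,2)=27

Residual capacity of (8,2): 27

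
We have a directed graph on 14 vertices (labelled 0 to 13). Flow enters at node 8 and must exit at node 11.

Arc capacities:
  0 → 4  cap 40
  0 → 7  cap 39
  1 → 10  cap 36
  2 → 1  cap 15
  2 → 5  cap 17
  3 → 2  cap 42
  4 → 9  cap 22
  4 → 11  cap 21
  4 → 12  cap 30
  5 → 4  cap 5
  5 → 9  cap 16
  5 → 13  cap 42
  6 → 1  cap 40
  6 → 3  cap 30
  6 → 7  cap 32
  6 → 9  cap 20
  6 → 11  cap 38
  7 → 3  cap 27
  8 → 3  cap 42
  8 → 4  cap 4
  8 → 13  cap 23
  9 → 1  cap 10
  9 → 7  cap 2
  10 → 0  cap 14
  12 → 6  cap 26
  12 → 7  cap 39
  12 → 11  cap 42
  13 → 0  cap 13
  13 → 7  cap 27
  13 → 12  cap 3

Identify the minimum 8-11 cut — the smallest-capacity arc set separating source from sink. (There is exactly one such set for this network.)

Min-cut arcs: {(5,4), (8,4), (10,0), (13,0), (13,12)} (total capacity 39)

augment #1: 8→4→11 push 4
augment #2: 8→13→12→11 push 3
augment #3: 8→13→0→4→11 push 13
augment #4: 8→3→2→5→4→11 push 4
augment #5: 8→3→2→5→4→12→11 push 1
augment #6: 8→3→2→1→10→0→4→12→11 push 14
max flow = 39; residual-reachable set from 8 gives S-side
cut edges (S→T): {(5,4), (8,4), (10,0), (13,0), (13,12)} total cap 39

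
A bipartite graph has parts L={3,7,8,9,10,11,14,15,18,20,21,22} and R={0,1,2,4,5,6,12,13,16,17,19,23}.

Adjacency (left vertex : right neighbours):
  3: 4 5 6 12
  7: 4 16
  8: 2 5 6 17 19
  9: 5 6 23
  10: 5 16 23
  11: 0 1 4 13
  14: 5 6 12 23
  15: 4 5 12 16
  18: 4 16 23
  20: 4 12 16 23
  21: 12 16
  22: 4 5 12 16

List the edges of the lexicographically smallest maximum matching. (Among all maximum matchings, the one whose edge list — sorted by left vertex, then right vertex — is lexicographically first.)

Lex-smallest maximum matching: {(3,4), (7,16), (8,2), (9,5), (10,23), (11,0), (14,6), (15,12)}

|M| = 8 (so the lex-smallest maximum matching has 8 edges)
process left vertices in ascending order; for each, take the smallest-labelled available neighbour that still permits 8 edges overall, or leave it unmatched if none does
lex-smallest matching: {3-4, 7-16, 8-2, 9-5, 10-23, 11-0, 14-6, 15-12}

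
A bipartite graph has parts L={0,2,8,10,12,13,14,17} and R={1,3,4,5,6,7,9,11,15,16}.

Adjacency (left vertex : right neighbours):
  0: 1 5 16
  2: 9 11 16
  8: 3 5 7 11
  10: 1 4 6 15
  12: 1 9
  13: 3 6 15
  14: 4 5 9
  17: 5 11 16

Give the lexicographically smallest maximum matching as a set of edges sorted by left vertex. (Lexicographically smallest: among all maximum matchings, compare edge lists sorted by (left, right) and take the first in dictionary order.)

Lex-smallest maximum matching: {(0,1), (2,11), (8,3), (10,4), (12,9), (13,6), (14,5), (17,16)}

|M| = 8 (so the lex-smallest maximum matching has 8 edges)
process left vertices in ascending order; for each, take the smallest-labelled available neighbour that still permits 8 edges overall, or leave it unmatched if none does
lex-smallest matching: {0-1, 2-11, 8-3, 10-4, 12-9, 13-6, 14-5, 17-16}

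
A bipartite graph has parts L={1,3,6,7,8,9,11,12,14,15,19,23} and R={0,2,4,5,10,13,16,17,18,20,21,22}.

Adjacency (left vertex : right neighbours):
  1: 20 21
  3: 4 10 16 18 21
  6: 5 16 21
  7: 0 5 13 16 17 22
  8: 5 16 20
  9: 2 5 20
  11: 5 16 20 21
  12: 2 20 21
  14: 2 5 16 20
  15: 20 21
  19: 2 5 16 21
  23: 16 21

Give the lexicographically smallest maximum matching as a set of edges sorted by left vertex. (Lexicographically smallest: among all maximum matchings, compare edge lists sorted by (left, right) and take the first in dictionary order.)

|M| = 7 (so the lex-smallest maximum matching has 7 edges)
process left vertices in ascending order; for each, take the smallest-labelled available neighbour that still permits 7 edges overall, or leave it unmatched if none does
lex-smallest matching: {1-20, 3-4, 6-5, 7-0, 8-16, 9-2, 11-21}

Lex-smallest maximum matching: {(1,20), (3,4), (6,5), (7,0), (8,16), (9,2), (11,21)}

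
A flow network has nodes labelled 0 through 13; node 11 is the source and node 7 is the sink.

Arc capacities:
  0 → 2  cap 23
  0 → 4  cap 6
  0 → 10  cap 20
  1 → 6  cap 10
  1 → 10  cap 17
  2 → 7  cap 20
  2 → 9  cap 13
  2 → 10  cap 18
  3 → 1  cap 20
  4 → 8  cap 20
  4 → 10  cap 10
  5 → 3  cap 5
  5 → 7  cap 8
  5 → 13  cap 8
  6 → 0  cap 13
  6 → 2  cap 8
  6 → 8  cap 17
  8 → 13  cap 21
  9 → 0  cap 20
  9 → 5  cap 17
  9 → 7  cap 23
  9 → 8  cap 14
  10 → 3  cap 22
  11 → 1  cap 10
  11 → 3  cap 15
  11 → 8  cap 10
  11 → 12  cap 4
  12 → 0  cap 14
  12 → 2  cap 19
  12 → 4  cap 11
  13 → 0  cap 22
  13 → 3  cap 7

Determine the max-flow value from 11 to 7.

Maximum flow value: 24

augment #1: 11→12→2→7 bottleneck 4, total now 4
augment #2: 11→1→6→2→7 bottleneck 8, total now 12
augment #3: 11→1→6→0→2→7 bottleneck 2, total now 14
augment #4: 11→8→13→0→2→7 bottleneck 6, total now 20
augment #5: 11→8→13→0→2→9→7 bottleneck 4, total now 24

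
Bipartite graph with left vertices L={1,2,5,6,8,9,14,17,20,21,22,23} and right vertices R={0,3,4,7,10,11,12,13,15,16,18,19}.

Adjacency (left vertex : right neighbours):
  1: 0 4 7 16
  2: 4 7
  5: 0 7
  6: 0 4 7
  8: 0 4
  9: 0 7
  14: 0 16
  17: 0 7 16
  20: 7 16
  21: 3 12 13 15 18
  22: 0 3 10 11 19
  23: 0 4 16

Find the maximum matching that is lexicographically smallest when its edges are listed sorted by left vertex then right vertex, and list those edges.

|M| = 6 (so the lex-smallest maximum matching has 6 edges)
process left vertices in ascending order; for each, take the smallest-labelled available neighbour that still permits 6 edges overall, or leave it unmatched if none does
lex-smallest matching: {1-0, 2-4, 5-7, 14-16, 21-3, 22-10}

Lex-smallest maximum matching: {(1,0), (2,4), (5,7), (14,16), (21,3), (22,10)}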